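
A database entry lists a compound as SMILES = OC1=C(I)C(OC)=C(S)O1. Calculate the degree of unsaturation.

3

Degree of unsaturation = (number of rings) + (number of π bonds).
Ring closures in the SMILES: 1.
π bonds: 2 double bonds (each 1 DoU) → 2 DoU from unsaturation.
Total DoU = 1 + 2 = 3.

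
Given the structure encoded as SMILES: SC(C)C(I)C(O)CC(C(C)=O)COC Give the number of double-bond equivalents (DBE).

1

Degree of unsaturation = (number of rings) + (number of π bonds).
Ring closures in the SMILES: 0.
π bonds: 1 double bond (each 1 DoU) → 1 DoU from unsaturation.
Total DoU = 0 + 1 = 1.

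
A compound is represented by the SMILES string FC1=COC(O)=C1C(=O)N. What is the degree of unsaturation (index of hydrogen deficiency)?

4

Molecular formula: C5H4FNO3.
DoU = (2C + 2 + N − H − X) / 2, where X is the halogen count and O/S are ignored.
    = (2·5 + 2 + 1 − 4 − 1) / 2 = 8 / 2 = 4.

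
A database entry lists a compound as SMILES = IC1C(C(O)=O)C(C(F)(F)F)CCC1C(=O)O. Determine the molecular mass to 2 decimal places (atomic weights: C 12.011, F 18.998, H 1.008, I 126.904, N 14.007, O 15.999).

First, the molecular formula is C9H10F3IO4 (counting implicit H from valence).
  C: 9 × 12.011 = 108.099
  F: 3 × 18.998 = 56.994
  H: 10 × 1.008 = 10.080
  I: 1 × 126.904 = 126.904
  O: 4 × 15.999 = 63.996
Sum: 9×12.011 + 3×18.998 + 10×1.008 + 1×126.904 + 4×15.999 = 366.073 → 366.07 g/mol.

366.07 g/mol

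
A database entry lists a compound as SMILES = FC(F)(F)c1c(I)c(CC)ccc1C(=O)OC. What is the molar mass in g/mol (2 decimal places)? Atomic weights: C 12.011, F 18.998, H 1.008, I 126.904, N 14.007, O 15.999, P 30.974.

First, the molecular formula is C11H10F3IO2 (counting implicit H from valence).
  C: 11 × 12.011 = 132.121
  F: 3 × 18.998 = 56.994
  H: 10 × 1.008 = 10.080
  I: 1 × 126.904 = 126.904
  O: 2 × 15.999 = 31.998
Sum: 11×12.011 + 3×18.998 + 10×1.008 + 1×126.904 + 2×15.999 = 358.097 → 358.10 g/mol.

358.10 g/mol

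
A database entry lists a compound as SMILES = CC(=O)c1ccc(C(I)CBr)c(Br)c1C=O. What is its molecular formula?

Walk through each heavy atom and fill implicit hydrogens from standard valence (C 4, N 3, O 2, S 2, halogen 1); for lowercase aromatic atoms, an aromatic c carries 1 H when it has two neighbours and 0 H with three, and aromatic n carries 0 H:
  atom 1: C, bond orders sum to 1 (valence 4) → 3 H
  atom 2: C, bond orders sum to 4 (valence 4) → 0 H
  atom 3: O, bond orders sum to 2 (valence 2) → 0 H
  atom 4: aromatic c, 3 neighbours → 0 H
  atom 5: aromatic c, 2 neighbours → 1 H
  atom 6: aromatic c, 2 neighbours → 1 H
  atom 7: aromatic c, 3 neighbours → 0 H
  atom 8: C, bond orders sum to 3 (valence 4) → 1 H
  atom 9: I (halogen, monovalent) → 0 H
  atom 10: C, bond orders sum to 2 (valence 4) → 2 H
  atom 11: Br (halogen, monovalent) → 0 H
  atom 12: aromatic c, 3 neighbours → 0 H
  atom 13: Br (halogen, monovalent) → 0 H
  atom 14: aromatic c, 3 neighbours → 0 H
  atom 15: C, bond orders sum to 3 (valence 4) → 1 H
  atom 16: O, bond orders sum to 2 (valence 2) → 0 H
Totals → C:11, H:9, Br:2, I:1, O:2.
In Hill order: C11H9Br2IO2.

C11H9Br2IO2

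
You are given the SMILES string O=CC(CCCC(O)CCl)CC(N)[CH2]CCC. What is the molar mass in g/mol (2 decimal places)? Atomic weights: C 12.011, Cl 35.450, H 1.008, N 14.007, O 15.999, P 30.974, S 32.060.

First, the molecular formula is C13H26ClNO2 (counting implicit H from valence).
  C: 13 × 12.011 = 156.143
  Cl: 1 × 35.450 = 35.450
  H: 26 × 1.008 = 26.208
  N: 1 × 14.007 = 14.007
  O: 2 × 15.999 = 31.998
Sum: 13×12.011 + 1×35.450 + 26×1.008 + 1×14.007 + 2×15.999 = 263.806 → 263.81 g/mol.

263.81 g/mol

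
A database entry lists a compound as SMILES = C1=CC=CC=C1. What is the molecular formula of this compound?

Walk through each heavy atom and fill implicit hydrogens from standard valence (C 4, N 3, O 2, S 2, halogen 1):
  atom 1: C, bond orders sum to 3 (valence 4) → 1 H
  atom 2: C, bond orders sum to 3 (valence 4) → 1 H
  atom 3: C, bond orders sum to 3 (valence 4) → 1 H
  atom 4: C, bond orders sum to 3 (valence 4) → 1 H
  atom 5: C, bond orders sum to 3 (valence 4) → 1 H
  atom 6: C, bond orders sum to 3 (valence 4) → 1 H
Totals → C:6, H:6.

C6H6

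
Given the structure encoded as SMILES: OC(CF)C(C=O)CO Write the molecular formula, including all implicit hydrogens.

C5H9FO3

Walk through each heavy atom and fill implicit hydrogens from standard valence (C 4, N 3, O 2, S 2, halogen 1):
  atom 1: O, bond orders sum to 1 (valence 2) → 1 H
  atom 2: C, bond orders sum to 3 (valence 4) → 1 H
  atom 3: C, bond orders sum to 2 (valence 4) → 2 H
  atom 4: F (halogen, monovalent) → 0 H
  atom 5: C, bond orders sum to 3 (valence 4) → 1 H
  atom 6: C, bond orders sum to 3 (valence 4) → 1 H
  atom 7: O, bond orders sum to 2 (valence 2) → 0 H
  atom 8: C, bond orders sum to 2 (valence 4) → 2 H
  atom 9: O, bond orders sum to 1 (valence 2) → 1 H
Totals → C:5, H:9, F:1, O:3.
In Hill order: C5H9FO3.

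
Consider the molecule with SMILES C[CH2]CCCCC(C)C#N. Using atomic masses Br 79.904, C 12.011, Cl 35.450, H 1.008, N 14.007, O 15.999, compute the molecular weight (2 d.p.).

139.24 g/mol

First, the molecular formula is C9H17N (counting implicit H from valence).
  C: 9 × 12.011 = 108.099
  H: 17 × 1.008 = 17.136
  N: 1 × 14.007 = 14.007
Sum: 9×12.011 + 17×1.008 + 1×14.007 = 139.242 → 139.24 g/mol.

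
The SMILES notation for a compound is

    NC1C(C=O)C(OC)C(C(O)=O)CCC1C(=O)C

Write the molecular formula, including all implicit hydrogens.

Walk through each heavy atom and fill implicit hydrogens from standard valence (C 4, N 3, O 2, S 2, halogen 1):
  atom 1: N, bond orders sum to 1 (valence 3) → 2 H
  atom 2: C, bond orders sum to 3 (valence 4) → 1 H
  atom 3: C, bond orders sum to 3 (valence 4) → 1 H
  atom 4: C, bond orders sum to 3 (valence 4) → 1 H
  atom 5: O, bond orders sum to 2 (valence 2) → 0 H
  atom 6: C, bond orders sum to 3 (valence 4) → 1 H
  atom 7: O, bond orders sum to 2 (valence 2) → 0 H
  atom 8: C, bond orders sum to 1 (valence 4) → 3 H
  atom 9: C, bond orders sum to 3 (valence 4) → 1 H
  atom 10: C, bond orders sum to 4 (valence 4) → 0 H
  atom 11: O, bond orders sum to 1 (valence 2) → 1 H
  atom 12: O, bond orders sum to 2 (valence 2) → 0 H
  atom 13: C, bond orders sum to 2 (valence 4) → 2 H
  atom 14: C, bond orders sum to 2 (valence 4) → 2 H
  atom 15: C, bond orders sum to 3 (valence 4) → 1 H
  atom 16: C, bond orders sum to 4 (valence 4) → 0 H
  atom 17: O, bond orders sum to 2 (valence 2) → 0 H
  atom 18: C, bond orders sum to 1 (valence 4) → 3 H
Totals → C:12, H:19, N:1, O:5.

C12H19NO5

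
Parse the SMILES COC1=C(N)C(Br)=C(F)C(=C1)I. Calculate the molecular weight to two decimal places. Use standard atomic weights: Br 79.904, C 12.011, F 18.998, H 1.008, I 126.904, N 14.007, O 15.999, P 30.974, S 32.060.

345.94 g/mol

First, the molecular formula is C7H6BrFINO (counting implicit H from valence).
  Br: 1 × 79.904 = 79.904
  C: 7 × 12.011 = 84.077
  F: 1 × 18.998 = 18.998
  H: 6 × 1.008 = 6.048
  I: 1 × 126.904 = 126.904
  N: 1 × 14.007 = 14.007
  O: 1 × 15.999 = 15.999
Sum: 1×79.904 + 7×12.011 + 1×18.998 + 6×1.008 + 1×126.904 + 1×14.007 + 1×15.999 = 345.937 → 345.94 g/mol.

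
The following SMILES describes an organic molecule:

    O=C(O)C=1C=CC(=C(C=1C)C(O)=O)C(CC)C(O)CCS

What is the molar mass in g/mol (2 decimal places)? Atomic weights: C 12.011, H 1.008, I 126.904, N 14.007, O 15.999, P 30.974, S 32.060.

312.38 g/mol

First, the molecular formula is C15H20O5S (counting implicit H from valence).
  C: 15 × 12.011 = 180.165
  H: 20 × 1.008 = 20.160
  O: 5 × 15.999 = 79.995
  S: 1 × 32.060 = 32.060
Sum: 15×12.011 + 20×1.008 + 5×15.999 + 1×32.060 = 312.380 → 312.38 g/mol.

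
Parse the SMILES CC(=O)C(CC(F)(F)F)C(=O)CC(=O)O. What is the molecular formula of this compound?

C8H9F3O4

Walk through each heavy atom and fill implicit hydrogens from standard valence (C 4, N 3, O 2, S 2, halogen 1):
  atom 1: C, bond orders sum to 1 (valence 4) → 3 H
  atom 2: C, bond orders sum to 4 (valence 4) → 0 H
  atom 3: O, bond orders sum to 2 (valence 2) → 0 H
  atom 4: C, bond orders sum to 3 (valence 4) → 1 H
  atom 5: C, bond orders sum to 2 (valence 4) → 2 H
  atom 6: C, bond orders sum to 4 (valence 4) → 0 H
  atom 7: F (halogen, monovalent) → 0 H
  atom 8: F (halogen, monovalent) → 0 H
  atom 9: F (halogen, monovalent) → 0 H
  atom 10: C, bond orders sum to 4 (valence 4) → 0 H
  atom 11: O, bond orders sum to 2 (valence 2) → 0 H
  atom 12: C, bond orders sum to 2 (valence 4) → 2 H
  atom 13: C, bond orders sum to 4 (valence 4) → 0 H
  atom 14: O, bond orders sum to 2 (valence 2) → 0 H
  atom 15: O, bond orders sum to 1 (valence 2) → 1 H
Totals → C:8, H:9, F:3, O:4.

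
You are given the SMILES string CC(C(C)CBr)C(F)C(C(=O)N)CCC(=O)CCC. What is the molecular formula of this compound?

C14H25BrFNO2

Walk through each heavy atom and fill implicit hydrogens from standard valence (C 4, N 3, O 2, S 2, halogen 1):
  atom 1: C, bond orders sum to 1 (valence 4) → 3 H
  atom 2: C, bond orders sum to 3 (valence 4) → 1 H
  atom 3: C, bond orders sum to 3 (valence 4) → 1 H
  atom 4: C, bond orders sum to 1 (valence 4) → 3 H
  atom 5: C, bond orders sum to 2 (valence 4) → 2 H
  atom 6: Br (halogen, monovalent) → 0 H
  atom 7: C, bond orders sum to 3 (valence 4) → 1 H
  atom 8: F (halogen, monovalent) → 0 H
  atom 9: C, bond orders sum to 3 (valence 4) → 1 H
  atom 10: C, bond orders sum to 4 (valence 4) → 0 H
  atom 11: O, bond orders sum to 2 (valence 2) → 0 H
  atom 12: N, bond orders sum to 1 (valence 3) → 2 H
  atom 13: C, bond orders sum to 2 (valence 4) → 2 H
  atom 14: C, bond orders sum to 2 (valence 4) → 2 H
  atom 15: C, bond orders sum to 4 (valence 4) → 0 H
  atom 16: O, bond orders sum to 2 (valence 2) → 0 H
  atom 17: C, bond orders sum to 2 (valence 4) → 2 H
  atom 18: C, bond orders sum to 2 (valence 4) → 2 H
  atom 19: C, bond orders sum to 1 (valence 4) → 3 H
Totals → C:14, H:25, Br:1, F:1, N:1, O:2.
In Hill order: C14H25BrFNO2.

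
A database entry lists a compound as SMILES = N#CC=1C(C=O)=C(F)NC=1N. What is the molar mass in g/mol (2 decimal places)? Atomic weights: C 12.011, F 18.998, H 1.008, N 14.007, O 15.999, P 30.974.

153.12 g/mol

First, the molecular formula is C6H4FN3O (counting implicit H from valence).
  C: 6 × 12.011 = 72.066
  F: 1 × 18.998 = 18.998
  H: 4 × 1.008 = 4.032
  N: 3 × 14.007 = 42.021
  O: 1 × 15.999 = 15.999
Sum: 6×12.011 + 1×18.998 + 4×1.008 + 3×14.007 + 1×15.999 = 153.116 → 153.12 g/mol.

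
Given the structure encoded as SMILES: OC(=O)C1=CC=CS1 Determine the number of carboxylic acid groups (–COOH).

The carboxylic acid motif appears at heavy-atom position 2 in the SMILES.
Carboxylic acid count: 1.

1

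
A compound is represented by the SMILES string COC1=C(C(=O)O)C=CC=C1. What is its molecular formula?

Walk through each heavy atom and fill implicit hydrogens from standard valence (C 4, N 3, O 2, S 2, halogen 1):
  atom 1: C, bond orders sum to 1 (valence 4) → 3 H
  atom 2: O, bond orders sum to 2 (valence 2) → 0 H
  atom 3: C, bond orders sum to 4 (valence 4) → 0 H
  atom 4: C, bond orders sum to 4 (valence 4) → 0 H
  atom 5: C, bond orders sum to 4 (valence 4) → 0 H
  atom 6: O, bond orders sum to 2 (valence 2) → 0 H
  atom 7: O, bond orders sum to 1 (valence 2) → 1 H
  atom 8: C, bond orders sum to 3 (valence 4) → 1 H
  atom 9: C, bond orders sum to 3 (valence 4) → 1 H
  atom 10: C, bond orders sum to 3 (valence 4) → 1 H
  atom 11: C, bond orders sum to 3 (valence 4) → 1 H
Totals → C:8, H:8, O:3.
In Hill order: C8H8O3.

C8H8O3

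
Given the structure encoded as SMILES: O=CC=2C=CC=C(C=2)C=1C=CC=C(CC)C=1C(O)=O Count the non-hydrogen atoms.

19

Every atom symbol written in the SMILES (organic subset) is one heavy atom; implicit H are not written.
Heavy atoms by element → C:16, O:3.
Total: 19.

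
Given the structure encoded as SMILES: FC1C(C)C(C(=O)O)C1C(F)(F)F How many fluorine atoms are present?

4

Scan the SMILES for F atoms (remember two-letter symbols like Cl and Br are single atoms).
Fluorine count: 4.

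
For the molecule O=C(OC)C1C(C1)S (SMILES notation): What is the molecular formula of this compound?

Walk through each heavy atom and fill implicit hydrogens from standard valence (C 4, N 3, O 2, S 2, halogen 1):
  atom 1: O, bond orders sum to 2 (valence 2) → 0 H
  atom 2: C, bond orders sum to 4 (valence 4) → 0 H
  atom 3: O, bond orders sum to 2 (valence 2) → 0 H
  atom 4: C, bond orders sum to 1 (valence 4) → 3 H
  atom 5: C, bond orders sum to 3 (valence 4) → 1 H
  atom 6: C, bond orders sum to 3 (valence 4) → 1 H
  atom 7: C, bond orders sum to 2 (valence 4) → 2 H
  atom 8: S, bond orders sum to 1 (valence 2) → 1 H
Totals → C:5, H:8, O:2, S:1.
In Hill order: C5H8O2S.

C5H8O2S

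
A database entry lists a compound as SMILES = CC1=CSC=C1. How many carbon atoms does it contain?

5

Count every carbon token in the SMILES (each C, including those in ring-closure positions and inside branches).
Carbon count: 5.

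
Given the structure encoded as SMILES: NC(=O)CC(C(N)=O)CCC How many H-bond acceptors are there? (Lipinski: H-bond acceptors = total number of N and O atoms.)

4

N atoms: 2; O atoms: 2.
Lipinski HBA = 2 + 2 = 4.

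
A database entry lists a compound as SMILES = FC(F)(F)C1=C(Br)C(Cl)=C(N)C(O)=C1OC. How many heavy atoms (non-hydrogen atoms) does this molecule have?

Every atom symbol written in the SMILES (organic subset) is one heavy atom; implicit H are not written.
Heavy atoms by element → Br:1, C:8, Cl:1, F:3, N:1, O:2.
Total: 16.

16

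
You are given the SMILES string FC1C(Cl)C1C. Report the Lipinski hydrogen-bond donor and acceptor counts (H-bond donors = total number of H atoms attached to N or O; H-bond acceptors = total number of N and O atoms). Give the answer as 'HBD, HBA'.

Donors: find every N or O and count the H atoms it carries.
  (no N or O atoms present)
Lipinski HBD = 0.
Acceptors: N atoms = 0, O atoms = 0 → HBA = 0.

0, 0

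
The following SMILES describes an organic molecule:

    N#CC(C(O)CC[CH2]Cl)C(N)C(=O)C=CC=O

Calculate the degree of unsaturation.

5

Molecular formula: C11H15ClN2O3.
DoU = (2C + 2 + N − H − X) / 2, where X is the halogen count and O/S are ignored.
    = (2·11 + 2 + 2 − 15 − 1) / 2 = 10 / 2 = 5.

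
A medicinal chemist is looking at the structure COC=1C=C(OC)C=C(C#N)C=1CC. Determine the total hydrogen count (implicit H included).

13

Walk through each heavy atom and fill implicit hydrogens from standard valence (C 4, N 3, O 2, S 2, halogen 1):
  atom 1: C, bond orders sum to 1 (valence 4) → 3 H
  atom 2: O, bond orders sum to 2 (valence 2) → 0 H
  atom 3: C, bond orders sum to 4 (valence 4) → 0 H
  atom 4: C, bond orders sum to 3 (valence 4) → 1 H
  atom 5: C, bond orders sum to 4 (valence 4) → 0 H
  atom 6: O, bond orders sum to 2 (valence 2) → 0 H
  atom 7: C, bond orders sum to 1 (valence 4) → 3 H
  atom 8: C, bond orders sum to 3 (valence 4) → 1 H
  atom 9: C, bond orders sum to 4 (valence 4) → 0 H
  atom 10: C, bond orders sum to 4 (valence 4) → 0 H
  atom 11: N, bond orders sum to 3 (valence 3) → 0 H
  atom 12: C, bond orders sum to 4 (valence 4) → 0 H
  atom 13: C, bond orders sum to 2 (valence 4) → 2 H
  atom 14: C, bond orders sum to 1 (valence 4) → 3 H
Total hydrogens: 13.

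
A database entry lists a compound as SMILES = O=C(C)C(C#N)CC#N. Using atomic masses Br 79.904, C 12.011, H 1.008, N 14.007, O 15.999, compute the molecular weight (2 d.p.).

First, the molecular formula is C6H6N2O (counting implicit H from valence).
  C: 6 × 12.011 = 72.066
  H: 6 × 1.008 = 6.048
  N: 2 × 14.007 = 28.014
  O: 1 × 15.999 = 15.999
Sum: 6×12.011 + 6×1.008 + 2×14.007 + 1×15.999 = 122.127 → 122.13 g/mol.

122.13 g/mol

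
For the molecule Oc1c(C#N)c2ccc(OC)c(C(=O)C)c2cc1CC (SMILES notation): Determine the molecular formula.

C16H15NO3

Walk through each heavy atom and fill implicit hydrogens from standard valence (C 4, N 3, O 2, S 2, halogen 1); for lowercase aromatic atoms, an aromatic c carries 1 H when it has two neighbours and 0 H with three, and aromatic n carries 0 H:
  atom 1: O, bond orders sum to 1 (valence 2) → 1 H
  atom 2: aromatic c, 3 neighbours → 0 H
  atom 3: aromatic c, 3 neighbours → 0 H
  atom 4: C, bond orders sum to 4 (valence 4) → 0 H
  atom 5: N, bond orders sum to 3 (valence 3) → 0 H
  atom 6: aromatic c, 3 neighbours → 0 H
  atom 7: aromatic c, 2 neighbours → 1 H
  atom 8: aromatic c, 2 neighbours → 1 H
  atom 9: aromatic c, 3 neighbours → 0 H
  atom 10: O, bond orders sum to 2 (valence 2) → 0 H
  atom 11: C, bond orders sum to 1 (valence 4) → 3 H
  atom 12: aromatic c, 3 neighbours → 0 H
  atom 13: C, bond orders sum to 4 (valence 4) → 0 H
  atom 14: O, bond orders sum to 2 (valence 2) → 0 H
  atom 15: C, bond orders sum to 1 (valence 4) → 3 H
  atom 16: aromatic c, 3 neighbours → 0 H
  atom 17: aromatic c, 2 neighbours → 1 H
  atom 18: aromatic c, 3 neighbours → 0 H
  atom 19: C, bond orders sum to 2 (valence 4) → 2 H
  atom 20: C, bond orders sum to 1 (valence 4) → 3 H
Totals → C:16, H:15, N:1, O:3.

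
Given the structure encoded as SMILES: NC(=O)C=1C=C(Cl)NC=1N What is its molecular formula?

C5H6ClN3O

Walk through each heavy atom and fill implicit hydrogens from standard valence (C 4, N 3, O 2, S 2, halogen 1):
  atom 1: N, bond orders sum to 1 (valence 3) → 2 H
  atom 2: C, bond orders sum to 4 (valence 4) → 0 H
  atom 3: O, bond orders sum to 2 (valence 2) → 0 H
  atom 4: C, bond orders sum to 4 (valence 4) → 0 H
  atom 5: C, bond orders sum to 3 (valence 4) → 1 H
  atom 6: C, bond orders sum to 4 (valence 4) → 0 H
  atom 7: Cl (halogen, monovalent) → 0 H
  atom 8: N, bond orders sum to 2 (valence 3) → 1 H
  atom 9: C, bond orders sum to 4 (valence 4) → 0 H
  atom 10: N, bond orders sum to 1 (valence 3) → 2 H
Totals → C:5, H:6, Cl:1, N:3, O:1.
In Hill order: C5H6ClN3O.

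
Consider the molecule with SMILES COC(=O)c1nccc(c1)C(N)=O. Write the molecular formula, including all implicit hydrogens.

Walk through each heavy atom and fill implicit hydrogens from standard valence (C 4, N 3, O 2, S 2, halogen 1); for lowercase aromatic atoms, an aromatic c carries 1 H when it has two neighbours and 0 H with three, and aromatic n carries 0 H:
  atom 1: C, bond orders sum to 1 (valence 4) → 3 H
  atom 2: O, bond orders sum to 2 (valence 2) → 0 H
  atom 3: C, bond orders sum to 4 (valence 4) → 0 H
  atom 4: O, bond orders sum to 2 (valence 2) → 0 H
  atom 5: aromatic c, 3 neighbours → 0 H
  atom 6: aromatic n, 2 neighbours → 0 H
  atom 7: aromatic c, 2 neighbours → 1 H
  atom 8: aromatic c, 2 neighbours → 1 H
  atom 9: aromatic c, 3 neighbours → 0 H
  atom 10: aromatic c, 2 neighbours → 1 H
  atom 11: C, bond orders sum to 4 (valence 4) → 0 H
  atom 12: N, bond orders sum to 1 (valence 3) → 2 H
  atom 13: O, bond orders sum to 2 (valence 2) → 0 H
Totals → C:8, H:8, N:2, O:3.

C8H8N2O3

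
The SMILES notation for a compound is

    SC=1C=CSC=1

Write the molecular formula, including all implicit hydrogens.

Walk through each heavy atom and fill implicit hydrogens from standard valence (C 4, N 3, O 2, S 2, halogen 1):
  atom 1: S, bond orders sum to 1 (valence 2) → 1 H
  atom 2: C, bond orders sum to 4 (valence 4) → 0 H
  atom 3: C, bond orders sum to 3 (valence 4) → 1 H
  atom 4: C, bond orders sum to 3 (valence 4) → 1 H
  atom 5: S, bond orders sum to 2 (valence 2) → 0 H
  atom 6: C, bond orders sum to 3 (valence 4) → 1 H
Totals → C:4, H:4, S:2.
In Hill order: C4H4S2.

C4H4S2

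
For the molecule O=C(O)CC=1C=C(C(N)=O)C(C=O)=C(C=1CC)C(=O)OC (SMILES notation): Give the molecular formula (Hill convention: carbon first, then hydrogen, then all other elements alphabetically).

Walk through each heavy atom and fill implicit hydrogens from standard valence (C 4, N 3, O 2, S 2, halogen 1):
  atom 1: O, bond orders sum to 2 (valence 2) → 0 H
  atom 2: C, bond orders sum to 4 (valence 4) → 0 H
  atom 3: O, bond orders sum to 1 (valence 2) → 1 H
  atom 4: C, bond orders sum to 2 (valence 4) → 2 H
  atom 5: C, bond orders sum to 4 (valence 4) → 0 H
  atom 6: C, bond orders sum to 3 (valence 4) → 1 H
  atom 7: C, bond orders sum to 4 (valence 4) → 0 H
  atom 8: C, bond orders sum to 4 (valence 4) → 0 H
  atom 9: N, bond orders sum to 1 (valence 3) → 2 H
  atom 10: O, bond orders sum to 2 (valence 2) → 0 H
  atom 11: C, bond orders sum to 4 (valence 4) → 0 H
  atom 12: C, bond orders sum to 3 (valence 4) → 1 H
  atom 13: O, bond orders sum to 2 (valence 2) → 0 H
  atom 14: C, bond orders sum to 4 (valence 4) → 0 H
  atom 15: C, bond orders sum to 4 (valence 4) → 0 H
  atom 16: C, bond orders sum to 2 (valence 4) → 2 H
  atom 17: C, bond orders sum to 1 (valence 4) → 3 H
  atom 18: C, bond orders sum to 4 (valence 4) → 0 H
  atom 19: O, bond orders sum to 2 (valence 2) → 0 H
  atom 20: O, bond orders sum to 2 (valence 2) → 0 H
  atom 21: C, bond orders sum to 1 (valence 4) → 3 H
Totals → C:14, H:15, N:1, O:6.

C14H15NO6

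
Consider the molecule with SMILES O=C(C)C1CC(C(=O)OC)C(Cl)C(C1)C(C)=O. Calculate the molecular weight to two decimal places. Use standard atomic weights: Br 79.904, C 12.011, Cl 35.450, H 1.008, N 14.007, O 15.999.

First, the molecular formula is C12H17ClO4 (counting implicit H from valence).
  C: 12 × 12.011 = 144.132
  Cl: 1 × 35.450 = 35.450
  H: 17 × 1.008 = 17.136
  O: 4 × 15.999 = 63.996
Sum: 12×12.011 + 1×35.450 + 17×1.008 + 4×15.999 = 260.714 → 260.71 g/mol.

260.71 g/mol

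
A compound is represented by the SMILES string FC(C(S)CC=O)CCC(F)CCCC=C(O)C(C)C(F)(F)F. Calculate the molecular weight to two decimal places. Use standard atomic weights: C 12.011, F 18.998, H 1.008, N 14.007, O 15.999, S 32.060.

362.40 g/mol

First, the molecular formula is C15H23F5O2S (counting implicit H from valence).
  C: 15 × 12.011 = 180.165
  F: 5 × 18.998 = 94.990
  H: 23 × 1.008 = 23.184
  O: 2 × 15.999 = 31.998
  S: 1 × 32.060 = 32.060
Sum: 15×12.011 + 5×18.998 + 23×1.008 + 2×15.999 + 1×32.060 = 362.397 → 362.40 g/mol.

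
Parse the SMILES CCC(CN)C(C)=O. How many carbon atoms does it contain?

Count every carbon token in the SMILES (each C, including those in ring-closure positions and inside branches).
Carbon count: 6.

6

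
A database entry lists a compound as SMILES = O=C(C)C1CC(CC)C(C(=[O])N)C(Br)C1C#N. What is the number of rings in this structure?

1

In SMILES, each pair of matching ring-closure digits denotes one ring-closing bond; the number of such bonds equals the number of independent rings.
Ring-closure bonds here: 1.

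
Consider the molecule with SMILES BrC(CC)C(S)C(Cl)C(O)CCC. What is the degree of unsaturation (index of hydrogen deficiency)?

0

Degree of unsaturation = (number of rings) + (number of π bonds).
Ring closures in the SMILES: 0.
π bonds: none → 0 DoU from unsaturation.
Total DoU = 0 + 0 = 0.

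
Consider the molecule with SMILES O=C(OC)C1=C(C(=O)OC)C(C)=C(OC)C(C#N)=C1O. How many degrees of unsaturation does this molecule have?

8

Degree of unsaturation = (number of rings) + (number of π bonds).
Ring closures in the SMILES: 1.
π bonds: 5 double bonds (each 1 DoU), 1 triple bond (each 2 DoU) → 7 DoU from unsaturation.
Total DoU = 1 + 7 = 8.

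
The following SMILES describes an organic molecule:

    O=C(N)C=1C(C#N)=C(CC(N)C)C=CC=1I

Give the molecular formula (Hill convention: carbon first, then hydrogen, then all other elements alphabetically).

Walk through each heavy atom and fill implicit hydrogens from standard valence (C 4, N 3, O 2, S 2, halogen 1):
  atom 1: O, bond orders sum to 2 (valence 2) → 0 H
  atom 2: C, bond orders sum to 4 (valence 4) → 0 H
  atom 3: N, bond orders sum to 1 (valence 3) → 2 H
  atom 4: C, bond orders sum to 4 (valence 4) → 0 H
  atom 5: C, bond orders sum to 4 (valence 4) → 0 H
  atom 6: C, bond orders sum to 4 (valence 4) → 0 H
  atom 7: N, bond orders sum to 3 (valence 3) → 0 H
  atom 8: C, bond orders sum to 4 (valence 4) → 0 H
  atom 9: C, bond orders sum to 2 (valence 4) → 2 H
  atom 10: C, bond orders sum to 3 (valence 4) → 1 H
  atom 11: N, bond orders sum to 1 (valence 3) → 2 H
  atom 12: C, bond orders sum to 1 (valence 4) → 3 H
  atom 13: C, bond orders sum to 3 (valence 4) → 1 H
  atom 14: C, bond orders sum to 3 (valence 4) → 1 H
  atom 15: C, bond orders sum to 4 (valence 4) → 0 H
  atom 16: I (halogen, monovalent) → 0 H
Totals → C:11, H:12, I:1, N:3, O:1.
In Hill order: C11H12IN3O.

C11H12IN3O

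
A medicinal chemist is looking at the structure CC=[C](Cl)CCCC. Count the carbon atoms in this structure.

Count every carbon token in the SMILES (each C, including those in ring-closure positions and inside branches).
Carbon count: 7.

7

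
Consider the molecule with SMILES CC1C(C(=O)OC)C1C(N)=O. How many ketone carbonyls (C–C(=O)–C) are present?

Scan the SMILES for the ketone motif — none present.
Groups that are present: 1 amide, 1 ester.

0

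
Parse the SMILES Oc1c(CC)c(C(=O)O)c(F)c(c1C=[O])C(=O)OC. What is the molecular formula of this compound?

Walk through each heavy atom and fill implicit hydrogens from standard valence (C 4, N 3, O 2, S 2, halogen 1); for lowercase aromatic atoms, an aromatic c carries 1 H when it has two neighbours and 0 H with three, and aromatic n carries 0 H:
  atom 1: O, bond orders sum to 1 (valence 2) → 1 H
  atom 2: aromatic c, 3 neighbours → 0 H
  atom 3: aromatic c, 3 neighbours → 0 H
  atom 4: C, bond orders sum to 2 (valence 4) → 2 H
  atom 5: C, bond orders sum to 1 (valence 4) → 3 H
  atom 6: aromatic c, 3 neighbours → 0 H
  atom 7: C, bond orders sum to 4 (valence 4) → 0 H
  atom 8: O, bond orders sum to 2 (valence 2) → 0 H
  atom 9: O, bond orders sum to 1 (valence 2) → 1 H
  atom 10: aromatic c, 3 neighbours → 0 H
  atom 11: F (halogen, monovalent) → 0 H
  atom 12: aromatic c, 3 neighbours → 0 H
  atom 13: aromatic c, 3 neighbours → 0 H
  atom 14: C, bond orders sum to 3 (valence 4) → 1 H
  atom 15: O with explicit H count 0
  atom 16: C, bond orders sum to 4 (valence 4) → 0 H
  atom 17: O, bond orders sum to 2 (valence 2) → 0 H
  atom 18: O, bond orders sum to 2 (valence 2) → 0 H
  atom 19: C, bond orders sum to 1 (valence 4) → 3 H
Totals → C:12, H:11, F:1, O:6.

C12H11FO6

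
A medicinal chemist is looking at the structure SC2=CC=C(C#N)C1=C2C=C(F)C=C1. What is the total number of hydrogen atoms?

Walk through each heavy atom and fill implicit hydrogens from standard valence (C 4, N 3, O 2, S 2, halogen 1):
  atom 1: S, bond orders sum to 1 (valence 2) → 1 H
  atom 2: C, bond orders sum to 4 (valence 4) → 0 H
  atom 3: C, bond orders sum to 3 (valence 4) → 1 H
  atom 4: C, bond orders sum to 3 (valence 4) → 1 H
  atom 5: C, bond orders sum to 4 (valence 4) → 0 H
  atom 6: C, bond orders sum to 4 (valence 4) → 0 H
  atom 7: N, bond orders sum to 3 (valence 3) → 0 H
  atom 8: C, bond orders sum to 4 (valence 4) → 0 H
  atom 9: C, bond orders sum to 4 (valence 4) → 0 H
  atom 10: C, bond orders sum to 3 (valence 4) → 1 H
  atom 11: C, bond orders sum to 4 (valence 4) → 0 H
  atom 12: F (halogen, monovalent) → 0 H
  atom 13: C, bond orders sum to 3 (valence 4) → 1 H
  atom 14: C, bond orders sum to 3 (valence 4) → 1 H
Total hydrogens: 6.

6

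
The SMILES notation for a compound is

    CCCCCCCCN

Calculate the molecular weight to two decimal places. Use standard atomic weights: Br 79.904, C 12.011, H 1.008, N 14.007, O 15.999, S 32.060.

129.25 g/mol

First, the molecular formula is C8H19N (counting implicit H from valence).
  C: 8 × 12.011 = 96.088
  H: 19 × 1.008 = 19.152
  N: 1 × 14.007 = 14.007
Sum: 8×12.011 + 19×1.008 + 1×14.007 = 129.247 → 129.25 g/mol.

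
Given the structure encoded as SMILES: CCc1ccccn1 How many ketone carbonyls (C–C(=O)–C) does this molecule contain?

0

Scan the SMILES for the ketone motif — none present.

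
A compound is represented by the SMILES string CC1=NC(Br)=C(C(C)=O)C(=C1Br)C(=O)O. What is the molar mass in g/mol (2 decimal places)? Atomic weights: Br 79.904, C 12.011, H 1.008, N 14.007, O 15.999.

First, the molecular formula is C9H7Br2NO3 (counting implicit H from valence).
  Br: 2 × 79.904 = 159.808
  C: 9 × 12.011 = 108.099
  H: 7 × 1.008 = 7.056
  N: 1 × 14.007 = 14.007
  O: 3 × 15.999 = 47.997
Sum: 2×79.904 + 9×12.011 + 7×1.008 + 1×14.007 + 3×15.999 = 336.967 → 336.97 g/mol.

336.97 g/mol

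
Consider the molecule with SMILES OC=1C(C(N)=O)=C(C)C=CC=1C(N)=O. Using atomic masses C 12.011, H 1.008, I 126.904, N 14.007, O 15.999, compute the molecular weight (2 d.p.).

First, the molecular formula is C9H10N2O3 (counting implicit H from valence).
  C: 9 × 12.011 = 108.099
  H: 10 × 1.008 = 10.080
  N: 2 × 14.007 = 28.014
  O: 3 × 15.999 = 47.997
Sum: 9×12.011 + 10×1.008 + 2×14.007 + 3×15.999 = 194.190 → 194.19 g/mol.

194.19 g/mol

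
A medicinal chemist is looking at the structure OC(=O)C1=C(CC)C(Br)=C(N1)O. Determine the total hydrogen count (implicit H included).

8

Walk through each heavy atom and fill implicit hydrogens from standard valence (C 4, N 3, O 2, S 2, halogen 1):
  atom 1: O, bond orders sum to 1 (valence 2) → 1 H
  atom 2: C, bond orders sum to 4 (valence 4) → 0 H
  atom 3: O, bond orders sum to 2 (valence 2) → 0 H
  atom 4: C, bond orders sum to 4 (valence 4) → 0 H
  atom 5: C, bond orders sum to 4 (valence 4) → 0 H
  atom 6: C, bond orders sum to 2 (valence 4) → 2 H
  atom 7: C, bond orders sum to 1 (valence 4) → 3 H
  atom 8: C, bond orders sum to 4 (valence 4) → 0 H
  atom 9: Br (halogen, monovalent) → 0 H
  atom 10: C, bond orders sum to 4 (valence 4) → 0 H
  atom 11: N, bond orders sum to 2 (valence 3) → 1 H
  atom 12: O, bond orders sum to 1 (valence 2) → 1 H
Total hydrogens: 8.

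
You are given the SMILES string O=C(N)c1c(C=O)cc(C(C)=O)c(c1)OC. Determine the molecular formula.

Walk through each heavy atom and fill implicit hydrogens from standard valence (C 4, N 3, O 2, S 2, halogen 1); for lowercase aromatic atoms, an aromatic c carries 1 H when it has two neighbours and 0 H with three, and aromatic n carries 0 H:
  atom 1: O, bond orders sum to 2 (valence 2) → 0 H
  atom 2: C, bond orders sum to 4 (valence 4) → 0 H
  atom 3: N, bond orders sum to 1 (valence 3) → 2 H
  atom 4: aromatic c, 3 neighbours → 0 H
  atom 5: aromatic c, 3 neighbours → 0 H
  atom 6: C, bond orders sum to 3 (valence 4) → 1 H
  atom 7: O, bond orders sum to 2 (valence 2) → 0 H
  atom 8: aromatic c, 2 neighbours → 1 H
  atom 9: aromatic c, 3 neighbours → 0 H
  atom 10: C, bond orders sum to 4 (valence 4) → 0 H
  atom 11: C, bond orders sum to 1 (valence 4) → 3 H
  atom 12: O, bond orders sum to 2 (valence 2) → 0 H
  atom 13: aromatic c, 3 neighbours → 0 H
  atom 14: aromatic c, 2 neighbours → 1 H
  atom 15: O, bond orders sum to 2 (valence 2) → 0 H
  atom 16: C, bond orders sum to 1 (valence 4) → 3 H
Totals → C:11, H:11, N:1, O:4.
In Hill order: C11H11NO4.

C11H11NO4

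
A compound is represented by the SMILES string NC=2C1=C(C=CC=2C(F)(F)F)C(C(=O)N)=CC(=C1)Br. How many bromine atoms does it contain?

1

Scan the SMILES for Br atoms (remember two-letter symbols like Cl and Br are single atoms).
Bromine count: 1.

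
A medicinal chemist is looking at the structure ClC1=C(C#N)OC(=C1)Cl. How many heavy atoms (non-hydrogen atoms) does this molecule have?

Every atom symbol written in the SMILES (organic subset) is one heavy atom; implicit H are not written.
Heavy atoms by element → C:5, Cl:2, N:1, O:1.
Total: 9.

9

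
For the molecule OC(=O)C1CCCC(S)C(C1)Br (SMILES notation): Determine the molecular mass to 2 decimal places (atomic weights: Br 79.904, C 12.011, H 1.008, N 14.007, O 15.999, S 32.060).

First, the molecular formula is C8H13BrO2S (counting implicit H from valence).
  Br: 1 × 79.904 = 79.904
  C: 8 × 12.011 = 96.088
  H: 13 × 1.008 = 13.104
  O: 2 × 15.999 = 31.998
  S: 1 × 32.060 = 32.060
Sum: 1×79.904 + 8×12.011 + 13×1.008 + 2×15.999 + 1×32.060 = 253.154 → 253.15 g/mol.

253.15 g/mol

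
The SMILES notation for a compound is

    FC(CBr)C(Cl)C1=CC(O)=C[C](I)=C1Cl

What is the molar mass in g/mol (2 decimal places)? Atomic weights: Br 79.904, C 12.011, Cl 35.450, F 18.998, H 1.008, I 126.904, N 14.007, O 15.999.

First, the molecular formula is C9H7BrCl2FIO (counting implicit H from valence).
  Br: 1 × 79.904 = 79.904
  C: 9 × 12.011 = 108.099
  Cl: 2 × 35.450 = 70.900
  F: 1 × 18.998 = 18.998
  H: 7 × 1.008 = 7.056
  I: 1 × 126.904 = 126.904
  O: 1 × 15.999 = 15.999
Sum: 1×79.904 + 9×12.011 + 2×35.450 + 1×18.998 + 7×1.008 + 1×126.904 + 1×15.999 = 427.860 → 427.86 g/mol.

427.86 g/mol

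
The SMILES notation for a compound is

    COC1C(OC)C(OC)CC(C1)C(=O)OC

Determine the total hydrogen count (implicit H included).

20

Walk through each heavy atom and fill implicit hydrogens from standard valence (C 4, N 3, O 2, S 2, halogen 1):
  atom 1: C, bond orders sum to 1 (valence 4) → 3 H
  atom 2: O, bond orders sum to 2 (valence 2) → 0 H
  atom 3: C, bond orders sum to 3 (valence 4) → 1 H
  atom 4: C, bond orders sum to 3 (valence 4) → 1 H
  atom 5: O, bond orders sum to 2 (valence 2) → 0 H
  atom 6: C, bond orders sum to 1 (valence 4) → 3 H
  atom 7: C, bond orders sum to 3 (valence 4) → 1 H
  atom 8: O, bond orders sum to 2 (valence 2) → 0 H
  atom 9: C, bond orders sum to 1 (valence 4) → 3 H
  atom 10: C, bond orders sum to 2 (valence 4) → 2 H
  atom 11: C, bond orders sum to 3 (valence 4) → 1 H
  atom 12: C, bond orders sum to 2 (valence 4) → 2 H
  atom 13: C, bond orders sum to 4 (valence 4) → 0 H
  atom 14: O, bond orders sum to 2 (valence 2) → 0 H
  atom 15: O, bond orders sum to 2 (valence 2) → 0 H
  atom 16: C, bond orders sum to 1 (valence 4) → 3 H
Total hydrogens: 20.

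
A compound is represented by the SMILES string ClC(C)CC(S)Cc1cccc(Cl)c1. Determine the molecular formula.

C11H14Cl2S

Walk through each heavy atom and fill implicit hydrogens from standard valence (C 4, N 3, O 2, S 2, halogen 1); for lowercase aromatic atoms, an aromatic c carries 1 H when it has two neighbours and 0 H with three, and aromatic n carries 0 H:
  atom 1: Cl (halogen, monovalent) → 0 H
  atom 2: C, bond orders sum to 3 (valence 4) → 1 H
  atom 3: C, bond orders sum to 1 (valence 4) → 3 H
  atom 4: C, bond orders sum to 2 (valence 4) → 2 H
  atom 5: C, bond orders sum to 3 (valence 4) → 1 H
  atom 6: S, bond orders sum to 1 (valence 2) → 1 H
  atom 7: C, bond orders sum to 2 (valence 4) → 2 H
  atom 8: aromatic c, 3 neighbours → 0 H
  atom 9: aromatic c, 2 neighbours → 1 H
  atom 10: aromatic c, 2 neighbours → 1 H
  atom 11: aromatic c, 2 neighbours → 1 H
  atom 12: aromatic c, 3 neighbours → 0 H
  atom 13: Cl (halogen, monovalent) → 0 H
  atom 14: aromatic c, 2 neighbours → 1 H
Totals → C:11, H:14, Cl:2, S:1.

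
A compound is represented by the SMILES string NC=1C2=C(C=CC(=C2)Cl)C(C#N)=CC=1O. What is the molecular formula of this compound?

C11H7ClN2O

Walk through each heavy atom and fill implicit hydrogens from standard valence (C 4, N 3, O 2, S 2, halogen 1):
  atom 1: N, bond orders sum to 1 (valence 3) → 2 H
  atom 2: C, bond orders sum to 4 (valence 4) → 0 H
  atom 3: C, bond orders sum to 4 (valence 4) → 0 H
  atom 4: C, bond orders sum to 4 (valence 4) → 0 H
  atom 5: C, bond orders sum to 3 (valence 4) → 1 H
  atom 6: C, bond orders sum to 3 (valence 4) → 1 H
  atom 7: C, bond orders sum to 4 (valence 4) → 0 H
  atom 8: C, bond orders sum to 3 (valence 4) → 1 H
  atom 9: Cl (halogen, monovalent) → 0 H
  atom 10: C, bond orders sum to 4 (valence 4) → 0 H
  atom 11: C, bond orders sum to 4 (valence 4) → 0 H
  atom 12: N, bond orders sum to 3 (valence 3) → 0 H
  atom 13: C, bond orders sum to 3 (valence 4) → 1 H
  atom 14: C, bond orders sum to 4 (valence 4) → 0 H
  atom 15: O, bond orders sum to 1 (valence 2) → 1 H
Totals → C:11, H:7, Cl:1, N:2, O:1.
In Hill order: C11H7ClN2O.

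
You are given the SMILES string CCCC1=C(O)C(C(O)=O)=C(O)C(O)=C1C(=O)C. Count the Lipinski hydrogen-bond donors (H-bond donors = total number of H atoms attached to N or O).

Donors: find every N or O and count the H atoms it carries.
  atom 6 (O): bond orders sum to 1 → 1 H
  atom 9 (O): bond orders sum to 1 → 1 H
  atom 10 (O): bond orders sum to 2 → 0 H
  atom 12 (O): bond orders sum to 1 → 1 H
  atom 14 (O): bond orders sum to 1 → 1 H
  atom 17 (O): bond orders sum to 2 → 0 H
Lipinski HBD = 4.

4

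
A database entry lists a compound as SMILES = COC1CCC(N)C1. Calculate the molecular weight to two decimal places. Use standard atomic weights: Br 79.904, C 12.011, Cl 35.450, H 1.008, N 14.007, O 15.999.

First, the molecular formula is C6H13NO (counting implicit H from valence).
  C: 6 × 12.011 = 72.066
  H: 13 × 1.008 = 13.104
  N: 1 × 14.007 = 14.007
  O: 1 × 15.999 = 15.999
Sum: 6×12.011 + 13×1.008 + 1×14.007 + 1×15.999 = 115.176 → 115.18 g/mol.

115.18 g/mol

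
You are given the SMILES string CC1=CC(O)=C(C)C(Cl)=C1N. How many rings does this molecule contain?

In SMILES, each pair of matching ring-closure digits denotes one ring-closing bond; the number of such bonds equals the number of independent rings.
Ring-closure bonds here: 1.

1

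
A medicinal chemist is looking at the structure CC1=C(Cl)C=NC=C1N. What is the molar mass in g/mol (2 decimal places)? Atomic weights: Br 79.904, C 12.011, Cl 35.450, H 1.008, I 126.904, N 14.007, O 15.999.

First, the molecular formula is C6H7ClN2 (counting implicit H from valence).
  C: 6 × 12.011 = 72.066
  Cl: 1 × 35.450 = 35.450
  H: 7 × 1.008 = 7.056
  N: 2 × 14.007 = 28.014
Sum: 6×12.011 + 1×35.450 + 7×1.008 + 2×14.007 = 142.586 → 142.59 g/mol.

142.59 g/mol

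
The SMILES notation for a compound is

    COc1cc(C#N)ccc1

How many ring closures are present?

In SMILES, each pair of matching ring-closure digits denotes one ring-closing bond; the number of such bonds equals the number of independent rings.
Ring-closure bonds here: 1.

1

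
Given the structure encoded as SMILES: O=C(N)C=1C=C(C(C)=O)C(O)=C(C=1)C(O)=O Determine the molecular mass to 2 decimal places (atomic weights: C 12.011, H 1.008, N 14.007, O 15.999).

223.18 g/mol

First, the molecular formula is C10H9NO5 (counting implicit H from valence).
  C: 10 × 12.011 = 120.110
  H: 9 × 1.008 = 9.072
  N: 1 × 14.007 = 14.007
  O: 5 × 15.999 = 79.995
Sum: 10×12.011 + 9×1.008 + 1×14.007 + 5×15.999 = 223.184 → 223.18 g/mol.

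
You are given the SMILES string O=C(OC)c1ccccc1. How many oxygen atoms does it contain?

2

Scan the SMILES for O atoms (remember two-letter symbols like Cl and Br are single atoms).
Oxygen count: 2.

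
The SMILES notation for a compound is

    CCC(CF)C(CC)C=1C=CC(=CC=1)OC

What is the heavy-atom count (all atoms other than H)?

16

Every atom symbol written in the SMILES (organic subset) is one heavy atom; implicit H are not written.
Heavy atoms by element → C:14, F:1, O:1.
Total: 16.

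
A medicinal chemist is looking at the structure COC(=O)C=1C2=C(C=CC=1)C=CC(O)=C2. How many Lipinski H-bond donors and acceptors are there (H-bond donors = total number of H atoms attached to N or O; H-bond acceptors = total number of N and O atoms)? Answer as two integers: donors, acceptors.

1, 3

Donors: find every N or O and count the H atoms it carries.
  atom 2 (O): bond orders sum to 2 → 0 H
  atom 4 (O): bond orders sum to 2 → 0 H
  atom 14 (O): bond orders sum to 1 → 1 H
Lipinski HBD = 1.
Acceptors: N atoms = 0, O atoms = 3 → HBA = 3.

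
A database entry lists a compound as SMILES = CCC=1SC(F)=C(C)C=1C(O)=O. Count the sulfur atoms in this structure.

Scan the SMILES for S atoms (remember two-letter symbols like Cl and Br are single atoms).
Sulfur count: 1.

1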